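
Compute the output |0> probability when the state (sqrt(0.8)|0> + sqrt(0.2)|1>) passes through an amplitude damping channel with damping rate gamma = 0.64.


For amplitude damping with parameter gamma on state sqrt(a)|0> + sqrt(b)|1>:
alpha^2 = 0.8, beta^2 = 0.2
P(|0>) = alpha^2 + gamma * beta^2
= 0.8 + 0.64 * 0.2
= 0.8 + 0.1280
= 0.9280

0.9280


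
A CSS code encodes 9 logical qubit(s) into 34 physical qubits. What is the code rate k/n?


Code rate R = k/n
= 9/34
= 0.2647

0.2647


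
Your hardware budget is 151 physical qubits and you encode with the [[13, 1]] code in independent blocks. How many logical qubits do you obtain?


Each code block uses 13 physical qubits for 1 logical qubit(s).
Number of complete blocks = floor(151 / 13) = 11
Logical qubits = 11 * 1
= 11

11


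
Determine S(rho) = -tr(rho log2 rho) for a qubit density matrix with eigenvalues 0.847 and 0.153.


S = -p*log2(p) - (1-p)*log2(1-p)
p = 0.8470, 1-p = 0.1530
= -0.8470 * log2(0.8470) - 0.1530 * log2(0.1530)
= -(-0.2029) - (-0.4144)
= 0.6173

0.6173


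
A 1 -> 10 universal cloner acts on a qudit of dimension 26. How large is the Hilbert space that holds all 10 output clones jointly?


Output space = H^(tensor 10) where dim(H) = 26
dim = 26^10
= 676 (after 2 factors)
= 17576 (after 3 factors)
= 456976 (after 4 factors)
= 11881376 (after 5 factors)
= 308915776 (after 6 factors)
= 8031810176 (after 7 factors)
= 208827064576 (after 8 factors)
= 5429503678976 (after 9 factors)
= 141167095653376 (after 10 factors)
= 141167095653376

141167095653376


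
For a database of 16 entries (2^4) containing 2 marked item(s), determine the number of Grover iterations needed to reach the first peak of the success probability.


After j Grover iterations the success probability is P(j) = sin^2((2j+1)*theta), where sin(theta) = sqrt(k/N).
N = 2^4 = 16, k = 2
sin(theta) = sqrt(k/N) = 0.3535533906
theta = arcsin(sqrt(k/N)) = 0.3613671239 rad
P(j) reaches its first maximum when (2j+1)*theta is as close as possible to pi/2, i.e. j = round(pi/(4*theta) - 1/2).
pi/(4*theta) - 1/2 = 1.6734
(For comparison, the common estimate pi/4 * sqrt(N/k) = 2.2214; the exact maximiser is used here.)
Optimal iterations = 2

2


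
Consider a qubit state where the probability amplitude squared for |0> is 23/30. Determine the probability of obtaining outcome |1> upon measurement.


|alpha|^2 = 23/30 = 0.7667
|beta|^2 = 1 - 23/30 = 7/30 = 0.2333
P(|1>) = |beta|^2 = 0.2333

0.2333


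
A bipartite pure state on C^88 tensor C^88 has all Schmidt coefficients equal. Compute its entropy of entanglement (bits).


For a maximally entangled state in d x d:
S = log2(d) = log2(88)
= 6.4594

6.4594


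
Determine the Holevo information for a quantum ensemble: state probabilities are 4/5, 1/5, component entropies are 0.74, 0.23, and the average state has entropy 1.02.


chi = S(rho) - sum_i p_i * S(rho_i)
Weighted entropy = 4/5 * 0.74 + 1/5 * 0.23
= 0.6380
chi = 1.02 - 0.6380
= 0.3820

0.3820


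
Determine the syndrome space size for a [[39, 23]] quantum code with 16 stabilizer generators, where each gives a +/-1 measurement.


Each stabilizer generator gives a binary (+1 or -1) measurement outcome.
With 16 independent generators:
Total syndromes = 2^16
= 65536

65536


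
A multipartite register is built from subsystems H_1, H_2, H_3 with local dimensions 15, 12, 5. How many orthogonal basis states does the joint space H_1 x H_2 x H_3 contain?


dim(H_1 x H_2 x H_3) = 15 * 12 * 5
= 180 * 5
= 900

900


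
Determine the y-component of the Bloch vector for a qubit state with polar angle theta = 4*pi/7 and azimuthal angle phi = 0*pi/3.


theta = 1.7952, phi = 0.0000
r_y = sin(theta)*sin(phi) = 0.9749 * 0.0000
r_y = 0.0000

0.0000


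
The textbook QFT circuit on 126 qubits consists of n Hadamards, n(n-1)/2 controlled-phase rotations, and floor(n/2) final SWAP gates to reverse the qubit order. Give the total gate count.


Hadamard gates: 126
Controlled rotations: n*(n-1)/2 = 126*125/2 = 7875
SWAP gates: floor(n/2) = floor(126/2) = 63
Total = 126 + 7875 + 63
= 8064

8064


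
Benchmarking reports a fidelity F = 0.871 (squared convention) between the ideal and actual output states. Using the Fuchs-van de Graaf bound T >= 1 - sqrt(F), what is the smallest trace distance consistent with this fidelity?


Fuchs-van de Graaf (squared-fidelity convention): 1 - sqrt(F) <= T <= sqrt(1 - F).
Lower bound: T >= 1 - sqrt(F)
sqrt(F) = sqrt(0.871) = 0.9333
T >= 1 - 0.9333
T >= 0.0667

0.0667


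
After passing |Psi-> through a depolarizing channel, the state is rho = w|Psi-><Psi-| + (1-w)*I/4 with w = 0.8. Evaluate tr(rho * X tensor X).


|Psi-> = (|01> - |10>)/sqrt(2)
For the pure Bell state, <X_A X_B> = -1 (Bell-state Pauli correlator).
The maximally-mixed part I/4 has tr(I/4 * P tensor P) = 0 for any traceless Pauli P.
So <X_A X_B>_rho = w * (-1) + (1 - w) * 0
= 0.8 * (-1)
= -0.8000

-0.8000


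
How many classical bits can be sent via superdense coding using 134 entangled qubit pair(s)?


Superdense coding allows 2 classical bits per shared entangled pair.
134 pair(s) -> 2 * 134 = 268 classical bits

268


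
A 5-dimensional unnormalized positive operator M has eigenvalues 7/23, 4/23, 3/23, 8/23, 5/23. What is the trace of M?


tr(M) = sum of eigenvalues
= 7/23 + 4/23 + 3/23 + 8/23 + 5/23
= 27/23
= 1.1739

1.1739


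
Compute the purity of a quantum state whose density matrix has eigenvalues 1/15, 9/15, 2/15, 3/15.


tr(rho^2) = sum of eigenvalues squared
= (1/15)^2 + (9/15)^2 + (2/15)^2 + (3/15)^2
= (1 + 81 + 4 + 9) / 225
= 95/225
= 0.4222

0.4222


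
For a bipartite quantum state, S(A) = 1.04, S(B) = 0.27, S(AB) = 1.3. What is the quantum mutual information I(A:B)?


I(A:B) = S(A) + S(B) - S(AB)
= 1.04 + 0.27 - 1.3
= 0.0100

0.0100


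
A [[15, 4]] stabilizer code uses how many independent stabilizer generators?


For an [[n,k]] stabilizer code:
Number of stabilizer generators = n - k
= 15 - 4
= 11

11


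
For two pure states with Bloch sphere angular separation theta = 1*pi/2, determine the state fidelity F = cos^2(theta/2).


For states separated by angle theta on Bloch sphere:
F = cos^2(theta/2)
theta = 1*pi/2 = 1.5708
theta/2 = 0.7854
cos(theta/2) = 0.7071
F = 0.5000

0.5000


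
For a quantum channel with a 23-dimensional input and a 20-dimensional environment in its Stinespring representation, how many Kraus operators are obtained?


Tracing out the environment in an orthonormal basis {|i>_E} gives Kraus operators K_i = <i|_E U |0>_E.
Number of Kraus operators = dim(H_env) = d_env
= 20

20


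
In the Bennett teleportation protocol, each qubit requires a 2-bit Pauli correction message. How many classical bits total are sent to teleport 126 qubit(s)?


Quantum teleportation requires 2 classical bits per qubit teleported.
126 qubit(s) -> 2 * 126 = 252 classical bits

252


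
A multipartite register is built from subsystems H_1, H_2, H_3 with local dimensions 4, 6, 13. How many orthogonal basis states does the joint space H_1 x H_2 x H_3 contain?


dim(H_1 x H_2 x H_3) = 4 * 6 * 13
= 24 * 13
= 312

312


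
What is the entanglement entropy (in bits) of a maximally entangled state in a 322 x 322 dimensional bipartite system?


For a maximally entangled state in d x d:
S = log2(d) = log2(322)
= 8.3309

8.3309


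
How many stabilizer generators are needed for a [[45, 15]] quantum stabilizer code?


For an [[n,k]] stabilizer code:
Number of stabilizer generators = n - k
= 45 - 15
= 30

30


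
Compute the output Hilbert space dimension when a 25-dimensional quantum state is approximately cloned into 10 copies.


Output space = H^(tensor 10) where dim(H) = 25
dim = 25^10
= 625 (after 2 factors)
= 15625 (after 3 factors)
= 390625 (after 4 factors)
= 9765625 (after 5 factors)
= 244140625 (after 6 factors)
= 6103515625 (after 7 factors)
= 152587890625 (after 8 factors)
= 3814697265625 (after 9 factors)
= 95367431640625 (after 10 factors)
= 95367431640625

95367431640625


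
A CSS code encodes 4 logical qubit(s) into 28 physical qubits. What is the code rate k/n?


Code rate R = k/n
= 4/28
= 0.1429

0.1429


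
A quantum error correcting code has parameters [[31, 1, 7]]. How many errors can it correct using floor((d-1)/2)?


Code parameters: [[31, 1, 7]], distance d = 7.
Number of correctable errors = floor((d-1)/2)
= floor((7 - 1)/2)
= floor(6/2)
= 3

3


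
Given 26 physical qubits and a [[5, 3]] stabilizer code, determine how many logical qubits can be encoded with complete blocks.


Each code block uses 5 physical qubits for 3 logical qubit(s).
Number of complete blocks = floor(26 / 5) = 5
Logical qubits = 5 * 3
= 15

15


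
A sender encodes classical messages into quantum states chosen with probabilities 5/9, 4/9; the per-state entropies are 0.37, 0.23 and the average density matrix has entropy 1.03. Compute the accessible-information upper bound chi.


chi = S(rho) - sum_i p_i * S(rho_i)
Weighted entropy = 5/9 * 0.37 + 4/9 * 0.23
= 0.3078
chi = 1.03 - 0.3078
= 0.7222

0.7222


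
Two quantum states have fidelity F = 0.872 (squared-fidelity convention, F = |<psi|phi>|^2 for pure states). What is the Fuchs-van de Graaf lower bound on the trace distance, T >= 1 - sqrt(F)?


Fuchs-van de Graaf (squared-fidelity convention): 1 - sqrt(F) <= T <= sqrt(1 - F).
Lower bound: T >= 1 - sqrt(F)
sqrt(F) = sqrt(0.872) = 0.9338
T >= 1 - 0.9338
T >= 0.0662

0.0662


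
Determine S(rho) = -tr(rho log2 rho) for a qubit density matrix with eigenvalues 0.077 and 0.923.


S = -p*log2(p) - (1-p)*log2(1-p)
p = 0.0770, 1-p = 0.9230
= -0.0770 * log2(0.0770) - 0.9230 * log2(0.9230)
= -(-0.2848) - (-0.1067)
= 0.3915

0.3915


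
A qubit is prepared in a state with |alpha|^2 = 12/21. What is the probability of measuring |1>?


|alpha|^2 = 12/21 = 0.5714
|beta|^2 = 1 - 12/21 = 9/21 = 0.4286
P(|1>) = |beta|^2 = 0.4286

0.4286


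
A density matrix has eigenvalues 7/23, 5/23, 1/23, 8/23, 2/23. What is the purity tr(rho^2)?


tr(rho^2) = sum of eigenvalues squared
= (7/23)^2 + (5/23)^2 + (1/23)^2 + (8/23)^2 + (2/23)^2
= (49 + 25 + 1 + 64 + 4) / 529
= 143/529
= 0.2703

0.2703


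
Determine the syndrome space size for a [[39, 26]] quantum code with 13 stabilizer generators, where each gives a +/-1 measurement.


Each stabilizer generator gives a binary (+1 or -1) measurement outcome.
With 13 independent generators:
Total syndromes = 2^13
= 8192

8192


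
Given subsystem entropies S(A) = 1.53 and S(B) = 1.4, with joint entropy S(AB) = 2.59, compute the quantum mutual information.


I(A:B) = S(A) + S(B) - S(AB)
= 1.53 + 1.4 - 2.59
= 0.3400

0.3400


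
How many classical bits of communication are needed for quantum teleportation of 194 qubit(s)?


Quantum teleportation requires 2 classical bits per qubit teleported.
194 qubit(s) -> 2 * 194 = 388 classical bits

388


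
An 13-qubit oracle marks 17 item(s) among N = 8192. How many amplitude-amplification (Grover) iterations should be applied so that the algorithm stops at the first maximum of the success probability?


After j Grover iterations the success probability is P(j) = sin^2((2j+1)*theta), where sin(theta) = sqrt(k/N).
N = 2^13 = 8192, k = 17
sin(theta) = sqrt(k/N) = 0.04555431168
theta = arcsin(sqrt(k/N)) = 0.04557008209 rad
P(j) reaches its first maximum when (2j+1)*theta is as close as possible to pi/2, i.e. j = round(pi/(4*theta) - 1/2).
pi/(4*theta) - 1/2 = 16.7350
(For comparison, the common estimate pi/4 * sqrt(N/k) = 17.2409; the exact maximiser is used here.)
Optimal iterations = 17

17


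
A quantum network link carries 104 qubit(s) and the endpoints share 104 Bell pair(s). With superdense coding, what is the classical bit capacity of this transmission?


Superdense coding allows 2 classical bits per shared entangled pair.
104 pair(s) -> 2 * 104 = 208 classical bits

208


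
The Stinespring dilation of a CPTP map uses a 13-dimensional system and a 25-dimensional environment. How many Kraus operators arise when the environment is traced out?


Tracing out the environment in an orthonormal basis {|i>_E} gives Kraus operators K_i = <i|_E U |0>_E.
Number of Kraus operators = dim(H_env) = d_env
= 25

25


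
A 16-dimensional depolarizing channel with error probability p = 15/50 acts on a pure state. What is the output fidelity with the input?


F = (1-p) + p/d
= (1 - 0.3000) + 0.3000/16
= 0.7000 + 0.0187
= 0.7188

0.7188


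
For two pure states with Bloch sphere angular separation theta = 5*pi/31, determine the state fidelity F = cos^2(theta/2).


For states separated by angle theta on Bloch sphere:
F = cos^2(theta/2)
theta = 5*pi/31 = 0.5067
theta/2 = 0.2534
cos(theta/2) = 0.9681
F = 0.9372

0.9372


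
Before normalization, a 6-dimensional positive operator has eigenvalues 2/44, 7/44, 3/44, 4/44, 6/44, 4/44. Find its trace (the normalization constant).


tr(M) = sum of eigenvalues
= 2/44 + 7/44 + 3/44 + 4/44 + 6/44 + 4/44
= 26/44
= 0.5909

0.5909


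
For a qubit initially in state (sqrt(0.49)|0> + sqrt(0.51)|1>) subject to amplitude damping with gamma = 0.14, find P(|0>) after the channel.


For amplitude damping with parameter gamma on state sqrt(a)|0> + sqrt(b)|1>:
alpha^2 = 0.49, beta^2 = 0.51
P(|0>) = alpha^2 + gamma * beta^2
= 0.49 + 0.14 * 0.51
= 0.49 + 0.0714
= 0.5614

0.5614


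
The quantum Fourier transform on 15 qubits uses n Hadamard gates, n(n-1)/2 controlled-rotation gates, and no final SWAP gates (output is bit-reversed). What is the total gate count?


Hadamard gates: 15
Controlled rotations: n*(n-1)/2 = 15*14/2 = 105
SWAP gates: 0 (omitted)
Total = 15 + 105
= 120

120


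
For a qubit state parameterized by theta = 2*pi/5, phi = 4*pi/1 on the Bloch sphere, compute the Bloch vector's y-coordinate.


theta = 1.2566, phi = 12.5664
r_y = sin(theta)*sin(phi) = 0.9511 * 0.0000
r_y = 0.0000

0.0000


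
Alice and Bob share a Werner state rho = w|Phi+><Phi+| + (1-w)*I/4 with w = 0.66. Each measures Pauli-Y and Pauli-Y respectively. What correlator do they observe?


|Phi+> = (|00> + |11>)/sqrt(2)
For the pure Bell state, <Y_A Y_B> = -1 (Bell-state Pauli correlator).
The maximally-mixed part I/4 has tr(I/4 * P tensor P) = 0 for any traceless Pauli P.
So <Y_A Y_B>_rho = w * (-1) + (1 - w) * 0
= 0.66 * (-1)
= -0.6600

-0.6600


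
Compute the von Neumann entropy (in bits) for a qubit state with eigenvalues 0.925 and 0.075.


S = -p*log2(p) - (1-p)*log2(1-p)
p = 0.9250, 1-p = 0.0750
= -0.9250 * log2(0.9250) - 0.0750 * log2(0.0750)
= -(-0.1040) - (-0.2803)
= 0.3843

0.3843


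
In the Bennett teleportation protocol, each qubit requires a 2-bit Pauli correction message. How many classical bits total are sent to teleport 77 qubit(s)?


Quantum teleportation requires 2 classical bits per qubit teleported.
77 qubit(s) -> 2 * 77 = 154 classical bits

154


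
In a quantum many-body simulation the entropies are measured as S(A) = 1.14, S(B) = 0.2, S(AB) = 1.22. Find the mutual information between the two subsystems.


I(A:B) = S(A) + S(B) - S(AB)
= 1.14 + 0.2 - 1.22
= 0.1200

0.1200


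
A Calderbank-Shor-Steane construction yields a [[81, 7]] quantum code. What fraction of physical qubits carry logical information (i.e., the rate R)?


Code rate R = k/n
= 7/81
= 0.0864

0.0864


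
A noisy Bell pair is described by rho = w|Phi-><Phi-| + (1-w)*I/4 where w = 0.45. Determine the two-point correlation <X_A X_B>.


|Phi-> = (|00> - |11>)/sqrt(2)
For the pure Bell state, <X_A X_B> = -1 (Bell-state Pauli correlator).
The maximally-mixed part I/4 has tr(I/4 * P tensor P) = 0 for any traceless Pauli P.
So <X_A X_B>_rho = w * (-1) + (1 - w) * 0
= 0.45 * (-1)
= -0.4500

-0.4500


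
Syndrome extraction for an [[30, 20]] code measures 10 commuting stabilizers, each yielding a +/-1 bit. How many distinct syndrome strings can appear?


Each stabilizer generator gives a binary (+1 or -1) measurement outcome.
With 10 independent generators:
Total syndromes = 2^10
= 1024

1024


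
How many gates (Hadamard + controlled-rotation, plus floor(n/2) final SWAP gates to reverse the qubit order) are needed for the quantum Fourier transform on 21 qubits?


Hadamard gates: 21
Controlled rotations: n*(n-1)/2 = 21*20/2 = 210
SWAP gates: floor(n/2) = floor(21/2) = 10
Total = 21 + 210 + 10
= 241

241


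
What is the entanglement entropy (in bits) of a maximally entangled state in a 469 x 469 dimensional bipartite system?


For a maximally entangled state in d x d:
S = log2(d) = log2(469)
= 8.8734

8.8734


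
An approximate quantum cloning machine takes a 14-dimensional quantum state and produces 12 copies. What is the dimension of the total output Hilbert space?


Output space = H^(tensor 12) where dim(H) = 14
dim = 14^12
= 196 (after 2 factors)
= 2744 (after 3 factors)
= 38416 (after 4 factors)
= 537824 (after 5 factors)
= 7529536 (after 6 factors)
= 105413504 (after 7 factors)
= 1475789056 (after 8 factors)
= 20661046784 (after 9 factors)
= 289254654976 (after 10 factors)
= 4049565169664 (after 11 factors)
= 56693912375296 (after 12 factors)
= 56693912375296

56693912375296


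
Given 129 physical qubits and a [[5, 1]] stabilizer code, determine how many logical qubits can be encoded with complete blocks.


Each code block uses 5 physical qubits for 1 logical qubit(s).
Number of complete blocks = floor(129 / 5) = 25
Logical qubits = 25 * 1
= 25

25


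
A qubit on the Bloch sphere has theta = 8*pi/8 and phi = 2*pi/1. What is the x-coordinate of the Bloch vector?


theta = 3.1416, phi = 6.2832
r_x = sin(theta)*cos(phi) = 0.0000 * 1.0000
r_x = 0.0000

0.0000


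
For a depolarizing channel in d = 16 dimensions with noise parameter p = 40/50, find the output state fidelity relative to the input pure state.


F = (1-p) + p/d
= (1 - 0.8000) + 0.8000/16
= 0.2000 + 0.0500
= 0.2500

0.2500


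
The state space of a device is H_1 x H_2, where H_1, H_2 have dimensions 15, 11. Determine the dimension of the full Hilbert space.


dim(H_1 x H_2) = 15 * 11
= 165

165


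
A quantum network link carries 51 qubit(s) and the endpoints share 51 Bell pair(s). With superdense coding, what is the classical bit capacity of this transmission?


Superdense coding allows 2 classical bits per shared entangled pair.
51 pair(s) -> 2 * 51 = 102 classical bits

102


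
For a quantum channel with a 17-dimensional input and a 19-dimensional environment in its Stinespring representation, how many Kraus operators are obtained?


Tracing out the environment in an orthonormal basis {|i>_E} gives Kraus operators K_i = <i|_E U |0>_E.
Number of Kraus operators = dim(H_env) = d_env
= 19

19


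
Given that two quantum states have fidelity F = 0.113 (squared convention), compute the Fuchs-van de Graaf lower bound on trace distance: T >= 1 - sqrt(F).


Fuchs-van de Graaf (squared-fidelity convention): 1 - sqrt(F) <= T <= sqrt(1 - F).
Lower bound: T >= 1 - sqrt(F)
sqrt(F) = sqrt(0.113) = 0.3362
T >= 1 - 0.3362
T >= 0.6638

0.6638


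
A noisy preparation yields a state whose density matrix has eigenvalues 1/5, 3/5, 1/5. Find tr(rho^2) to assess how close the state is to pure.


tr(rho^2) = sum of eigenvalues squared
= (1/5)^2 + (3/5)^2 + (1/5)^2
= (1 + 9 + 1) / 25
= 11/25
= 0.4400

0.4400


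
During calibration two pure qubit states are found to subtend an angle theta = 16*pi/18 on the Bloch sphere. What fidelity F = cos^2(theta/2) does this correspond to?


For states separated by angle theta on Bloch sphere:
F = cos^2(theta/2)
theta = 16*pi/18 = 2.7925
theta/2 = 1.3963
cos(theta/2) = 0.1736
F = 0.0302

0.0302


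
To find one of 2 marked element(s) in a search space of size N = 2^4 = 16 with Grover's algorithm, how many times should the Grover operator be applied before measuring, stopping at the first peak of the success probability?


After j Grover iterations the success probability is P(j) = sin^2((2j+1)*theta), where sin(theta) = sqrt(k/N).
N = 2^4 = 16, k = 2
sin(theta) = sqrt(k/N) = 0.3535533906
theta = arcsin(sqrt(k/N)) = 0.3613671239 rad
P(j) reaches its first maximum when (2j+1)*theta is as close as possible to pi/2, i.e. j = round(pi/(4*theta) - 1/2).
pi/(4*theta) - 1/2 = 1.6734
(For comparison, the common estimate pi/4 * sqrt(N/k) = 2.2214; the exact maximiser is used here.)
Optimal iterations = 2

2


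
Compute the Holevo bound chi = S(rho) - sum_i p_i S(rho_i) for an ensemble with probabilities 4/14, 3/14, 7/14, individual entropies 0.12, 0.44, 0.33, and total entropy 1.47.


chi = S(rho) - sum_i p_i * S(rho_i)
Weighted entropy = 4/14 * 0.12 + 3/14 * 0.44 + 7/14 * 0.33
= 0.2936
chi = 1.47 - 0.2936
= 1.1764

1.1764


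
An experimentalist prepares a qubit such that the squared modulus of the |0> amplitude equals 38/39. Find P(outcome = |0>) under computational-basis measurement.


|alpha|^2 = 38/39 = 0.9744
|beta|^2 = 1 - 38/39 = 1/39 = 0.0256
P(|0>) = |alpha|^2 = 0.9744

0.9744


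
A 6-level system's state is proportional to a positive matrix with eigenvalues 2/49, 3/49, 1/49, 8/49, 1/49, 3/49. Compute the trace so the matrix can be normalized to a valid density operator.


tr(M) = sum of eigenvalues
= 2/49 + 3/49 + 1/49 + 8/49 + 1/49 + 3/49
= 18/49
= 0.3673

0.3673


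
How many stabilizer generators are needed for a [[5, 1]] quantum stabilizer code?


For an [[n,k]] stabilizer code:
Number of stabilizer generators = n - k
= 5 - 1
= 4

4


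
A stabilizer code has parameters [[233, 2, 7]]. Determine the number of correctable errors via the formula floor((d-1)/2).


Code parameters: [[233, 2, 7]], distance d = 7.
Number of correctable errors = floor((d-1)/2)
= floor((7 - 1)/2)
= floor(6/2)
= 3

3


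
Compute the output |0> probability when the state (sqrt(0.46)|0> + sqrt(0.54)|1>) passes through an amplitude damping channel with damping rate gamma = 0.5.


For amplitude damping with parameter gamma on state sqrt(a)|0> + sqrt(b)|1>:
alpha^2 = 0.46, beta^2 = 0.54
P(|0>) = alpha^2 + gamma * beta^2
= 0.46 + 0.5 * 0.54
= 0.46 + 0.2700
= 0.7300

0.7300


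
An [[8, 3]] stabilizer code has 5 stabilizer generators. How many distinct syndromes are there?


Each stabilizer generator gives a binary (+1 or -1) measurement outcome.
With 5 independent generators:
Total syndromes = 2^5
= 32

32


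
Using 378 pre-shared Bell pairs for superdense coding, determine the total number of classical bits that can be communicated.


Superdense coding allows 2 classical bits per shared entangled pair.
378 pair(s) -> 2 * 378 = 756 classical bits

756


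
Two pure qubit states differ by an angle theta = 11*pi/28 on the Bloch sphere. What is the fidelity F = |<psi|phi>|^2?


For states separated by angle theta on Bloch sphere:
F = cos^2(theta/2)
theta = 11*pi/28 = 1.2342
theta/2 = 0.6171
cos(theta/2) = 0.8156
F = 0.6651

0.6651


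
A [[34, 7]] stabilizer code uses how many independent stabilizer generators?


For an [[n,k]] stabilizer code:
Number of stabilizer generators = n - k
= 34 - 7
= 27

27


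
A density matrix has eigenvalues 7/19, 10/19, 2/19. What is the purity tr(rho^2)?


tr(rho^2) = sum of eigenvalues squared
= (7/19)^2 + (10/19)^2 + (2/19)^2
= (49 + 100 + 4) / 361
= 153/361
= 0.4238

0.4238


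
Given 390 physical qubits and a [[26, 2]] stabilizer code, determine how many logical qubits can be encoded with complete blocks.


Each code block uses 26 physical qubits for 2 logical qubit(s).
Number of complete blocks = floor(390 / 26) = 15
Logical qubits = 15 * 2
= 30

30


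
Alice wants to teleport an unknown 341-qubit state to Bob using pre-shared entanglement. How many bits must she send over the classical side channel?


Quantum teleportation requires 2 classical bits per qubit teleported.
341 qubit(s) -> 2 * 341 = 682 classical bits

682


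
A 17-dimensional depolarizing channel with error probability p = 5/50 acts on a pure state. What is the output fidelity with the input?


F = (1-p) + p/d
= (1 - 0.1000) + 0.1000/17
= 0.9000 + 0.0059
= 0.9059

0.9059


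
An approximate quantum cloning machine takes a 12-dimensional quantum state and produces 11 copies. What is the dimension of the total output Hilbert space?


Output space = H^(tensor 11) where dim(H) = 12
dim = 12^11
= 144 (after 2 factors)
= 1728 (after 3 factors)
= 20736 (after 4 factors)
= 248832 (after 5 factors)
= 2985984 (after 6 factors)
= 35831808 (after 7 factors)
= 429981696 (after 8 factors)
= 5159780352 (after 9 factors)
= 61917364224 (after 10 factors)
= 743008370688 (after 11 factors)
= 743008370688

743008370688


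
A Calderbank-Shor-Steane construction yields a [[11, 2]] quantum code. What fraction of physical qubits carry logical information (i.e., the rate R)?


Code rate R = k/n
= 2/11
= 0.1818

0.1818


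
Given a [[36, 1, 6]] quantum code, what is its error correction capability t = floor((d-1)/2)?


Code parameters: [[36, 1, 6]], distance d = 6.
Number of correctable errors = floor((d-1)/2)
= floor((6 - 1)/2)
= floor(5/2)
= 2

2


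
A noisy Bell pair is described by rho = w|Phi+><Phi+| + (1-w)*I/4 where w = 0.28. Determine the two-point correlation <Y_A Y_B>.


|Phi+> = (|00> + |11>)/sqrt(2)
For the pure Bell state, <Y_A Y_B> = -1 (Bell-state Pauli correlator).
The maximally-mixed part I/4 has tr(I/4 * P tensor P) = 0 for any traceless Pauli P.
So <Y_A Y_B>_rho = w * (-1) + (1 - w) * 0
= 0.28 * (-1)
= -0.2800

-0.2800


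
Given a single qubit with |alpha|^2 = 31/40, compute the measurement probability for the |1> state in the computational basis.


|alpha|^2 = 31/40 = 0.7750
|beta|^2 = 1 - 31/40 = 9/40 = 0.2250
P(|1>) = |beta|^2 = 0.2250

0.2250


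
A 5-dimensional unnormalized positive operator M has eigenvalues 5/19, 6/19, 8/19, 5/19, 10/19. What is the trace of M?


tr(M) = sum of eigenvalues
= 5/19 + 6/19 + 8/19 + 5/19 + 10/19
= 34/19
= 1.7895

1.7895


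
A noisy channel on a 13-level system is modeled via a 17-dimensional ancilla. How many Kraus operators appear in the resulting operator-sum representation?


Tracing out the environment in an orthonormal basis {|i>_E} gives Kraus operators K_i = <i|_E U |0>_E.
Number of Kraus operators = dim(H_env) = d_env
= 17

17


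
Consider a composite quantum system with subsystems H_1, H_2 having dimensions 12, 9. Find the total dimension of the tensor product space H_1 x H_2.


dim(H_1 x H_2) = 12 * 9
= 108

108


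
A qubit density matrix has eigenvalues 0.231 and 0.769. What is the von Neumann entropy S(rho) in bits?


S = -p*log2(p) - (1-p)*log2(1-p)
p = 0.2310, 1-p = 0.7690
= -0.2310 * log2(0.2310) - 0.7690 * log2(0.7690)
= -(-0.4883) - (-0.2914)
= 0.7798

0.7798


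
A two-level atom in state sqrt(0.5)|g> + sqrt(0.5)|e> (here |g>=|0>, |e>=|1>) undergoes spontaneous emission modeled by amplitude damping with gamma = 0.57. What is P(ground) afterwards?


For amplitude damping with parameter gamma on state sqrt(a)|0> + sqrt(b)|1>:
alpha^2 = 0.5, beta^2 = 0.5
P(|0>) = alpha^2 + gamma * beta^2
= 0.5 + 0.57 * 0.5
= 0.5 + 0.2850
= 0.7850

0.7850


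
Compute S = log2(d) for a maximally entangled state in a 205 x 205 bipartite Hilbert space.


For a maximally entangled state in d x d:
S = log2(d) = log2(205)
= 7.6795

7.6795


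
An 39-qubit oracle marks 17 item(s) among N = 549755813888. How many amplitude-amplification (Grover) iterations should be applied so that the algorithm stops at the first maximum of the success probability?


After j Grover iterations the success probability is P(j) = sin^2((2j+1)*theta), where sin(theta) = sqrt(k/N).
N = 2^39 = 549755813888, k = 17
sin(theta) = sqrt(k/N) = 5.560829062e-06
theta = arcsin(sqrt(k/N)) = 5.560829062e-06 rad
P(j) reaches its first maximum when (2j+1)*theta is as close as possible to pi/2, i.e. j = round(pi/(4*theta) - 1/2).
pi/(4*theta) - 1/2 = 141237.1023
(For comparison, the common estimate pi/4 * sqrt(N/k) = 141237.6023; the exact maximiser is used here.)
Optimal iterations = 141237

141237


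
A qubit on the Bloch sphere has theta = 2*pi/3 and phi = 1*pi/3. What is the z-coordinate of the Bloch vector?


theta = 2.0944, phi = 1.0472
r_z = cos(theta) = -0.5000

-0.5000


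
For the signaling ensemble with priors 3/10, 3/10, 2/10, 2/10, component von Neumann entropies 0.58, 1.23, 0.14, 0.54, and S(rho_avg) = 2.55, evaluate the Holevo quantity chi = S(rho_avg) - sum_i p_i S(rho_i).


chi = S(rho) - sum_i p_i * S(rho_i)
Weighted entropy = 3/10 * 0.58 + 3/10 * 1.23 + 2/10 * 0.14 + 2/10 * 0.54
= 0.6790
chi = 2.55 - 0.6790
= 1.8710

1.8710


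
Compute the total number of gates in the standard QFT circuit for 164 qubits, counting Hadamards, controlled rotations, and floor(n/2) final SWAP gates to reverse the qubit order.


Hadamard gates: 164
Controlled rotations: n*(n-1)/2 = 164*163/2 = 13366
SWAP gates: floor(n/2) = floor(164/2) = 82
Total = 164 + 13366 + 82
= 13612

13612


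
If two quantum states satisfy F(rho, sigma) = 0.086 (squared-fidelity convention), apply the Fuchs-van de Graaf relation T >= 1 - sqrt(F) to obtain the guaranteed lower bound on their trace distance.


Fuchs-van de Graaf (squared-fidelity convention): 1 - sqrt(F) <= T <= sqrt(1 - F).
Lower bound: T >= 1 - sqrt(F)
sqrt(F) = sqrt(0.086) = 0.2933
T >= 1 - 0.2933
T >= 0.7067

0.7067


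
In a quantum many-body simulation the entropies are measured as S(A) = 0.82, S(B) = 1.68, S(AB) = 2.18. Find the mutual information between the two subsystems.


I(A:B) = S(A) + S(B) - S(AB)
= 0.82 + 1.68 - 2.18
= 0.3200

0.3200


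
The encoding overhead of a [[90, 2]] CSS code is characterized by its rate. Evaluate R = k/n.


Code rate R = k/n
= 2/90
= 0.0222

0.0222


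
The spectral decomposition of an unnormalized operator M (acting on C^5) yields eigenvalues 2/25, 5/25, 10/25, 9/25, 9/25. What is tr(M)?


tr(M) = sum of eigenvalues
= 2/25 + 5/25 + 10/25 + 9/25 + 9/25
= 35/25
= 1.4000

1.4000


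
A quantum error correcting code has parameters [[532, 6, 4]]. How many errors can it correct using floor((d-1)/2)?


Code parameters: [[532, 6, 4]], distance d = 4.
Number of correctable errors = floor((d-1)/2)
= floor((4 - 1)/2)
= floor(3/2)
= 1

1


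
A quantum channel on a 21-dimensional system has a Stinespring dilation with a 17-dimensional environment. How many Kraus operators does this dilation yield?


Tracing out the environment in an orthonormal basis {|i>_E} gives Kraus operators K_i = <i|_E U |0>_E.
Number of Kraus operators = dim(H_env) = d_env
= 17

17


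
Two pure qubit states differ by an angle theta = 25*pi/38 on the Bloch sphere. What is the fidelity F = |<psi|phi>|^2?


For states separated by angle theta on Bloch sphere:
F = cos^2(theta/2)
theta = 25*pi/38 = 2.0668
theta/2 = 1.0334
cos(theta/2) = 0.5119
F = 0.2620

0.2620


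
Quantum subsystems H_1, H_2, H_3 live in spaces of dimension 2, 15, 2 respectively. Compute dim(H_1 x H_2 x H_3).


dim(H_1 x H_2 x H_3) = 2 * 15 * 2
= 30 * 2
= 60

60


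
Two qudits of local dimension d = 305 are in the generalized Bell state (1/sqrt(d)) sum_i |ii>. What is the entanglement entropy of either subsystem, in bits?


For a maximally entangled state in d x d:
S = log2(d) = log2(305)
= 8.2527

8.2527


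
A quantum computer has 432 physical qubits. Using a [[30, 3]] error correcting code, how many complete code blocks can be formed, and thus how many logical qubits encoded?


Each code block uses 30 physical qubits for 3 logical qubit(s).
Number of complete blocks = floor(432 / 30) = 14
Logical qubits = 14 * 3
= 42

42


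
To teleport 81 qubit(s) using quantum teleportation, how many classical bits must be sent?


Quantum teleportation requires 2 classical bits per qubit teleported.
81 qubit(s) -> 2 * 81 = 162 classical bits

162


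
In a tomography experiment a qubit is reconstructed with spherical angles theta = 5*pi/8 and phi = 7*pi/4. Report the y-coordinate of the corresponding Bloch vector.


theta = 1.9635, phi = 5.4978
r_y = sin(theta)*sin(phi) = 0.9239 * -0.7071
r_y = -0.6533

-0.6533


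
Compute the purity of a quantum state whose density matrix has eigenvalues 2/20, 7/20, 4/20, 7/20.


tr(rho^2) = sum of eigenvalues squared
= (2/20)^2 + (7/20)^2 + (4/20)^2 + (7/20)^2
= (4 + 49 + 16 + 49) / 400
= 118/400
= 0.2950

0.2950


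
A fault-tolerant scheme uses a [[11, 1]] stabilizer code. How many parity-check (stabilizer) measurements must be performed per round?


For an [[n,k]] stabilizer code:
Number of stabilizer generators = n - k
= 11 - 1
= 10

10


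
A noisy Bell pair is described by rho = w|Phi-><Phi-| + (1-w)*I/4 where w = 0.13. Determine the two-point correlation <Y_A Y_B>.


|Phi-> = (|00> - |11>)/sqrt(2)
For the pure Bell state, <Y_A Y_B> = +1 (Bell-state Pauli correlator).
The maximally-mixed part I/4 has tr(I/4 * P tensor P) = 0 for any traceless Pauli P.
So <Y_A Y_B>_rho = w * (+1) + (1 - w) * 0
= 0.13 * (+1)
= 0.1300

0.1300


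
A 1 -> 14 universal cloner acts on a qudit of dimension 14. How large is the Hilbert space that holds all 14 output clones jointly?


Output space = H^(tensor 14) where dim(H) = 14
dim = 14^14
= 196 (after 2 factors)
= 2744 (after 3 factors)
= 38416 (after 4 factors)
= 537824 (after 5 factors)
= 7529536 (after 6 factors)
= 105413504 (after 7 factors)
= 1475789056 (after 8 factors)
= 20661046784 (after 9 factors)
= 289254654976 (after 10 factors)
= 4049565169664 (after 11 factors)
= 56693912375296 (after 12 factors)
= 793714773254144 (after 13 factors)
= 11112006825558016 (after 14 factors)
= 11112006825558016

11112006825558016


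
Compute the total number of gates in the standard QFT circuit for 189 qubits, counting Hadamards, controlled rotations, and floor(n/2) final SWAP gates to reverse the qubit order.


Hadamard gates: 189
Controlled rotations: n*(n-1)/2 = 189*188/2 = 17766
SWAP gates: floor(n/2) = floor(189/2) = 94
Total = 189 + 17766 + 94
= 18049

18049


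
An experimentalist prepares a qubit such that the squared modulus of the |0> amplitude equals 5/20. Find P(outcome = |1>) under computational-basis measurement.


|alpha|^2 = 5/20 = 0.2500
|beta|^2 = 1 - 5/20 = 15/20 = 0.7500
P(|1>) = |beta|^2 = 0.7500

0.7500


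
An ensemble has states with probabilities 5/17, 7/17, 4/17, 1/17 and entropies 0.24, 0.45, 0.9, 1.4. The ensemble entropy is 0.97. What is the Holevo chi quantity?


chi = S(rho) - sum_i p_i * S(rho_i)
Weighted entropy = 5/17 * 0.24 + 7/17 * 0.45 + 4/17 * 0.9 + 1/17 * 1.4
= 0.5500
chi = 0.97 - 0.5500
= 0.4200

0.4200


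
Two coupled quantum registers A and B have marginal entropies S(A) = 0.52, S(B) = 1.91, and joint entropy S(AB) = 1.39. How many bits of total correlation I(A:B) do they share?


I(A:B) = S(A) + S(B) - S(AB)
= 0.52 + 1.91 - 1.39
= 1.0400

1.0400


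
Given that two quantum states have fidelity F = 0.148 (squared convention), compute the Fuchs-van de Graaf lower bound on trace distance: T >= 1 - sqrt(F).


Fuchs-van de Graaf (squared-fidelity convention): 1 - sqrt(F) <= T <= sqrt(1 - F).
Lower bound: T >= 1 - sqrt(F)
sqrt(F) = sqrt(0.148) = 0.3847
T >= 1 - 0.3847
T >= 0.6153

0.6153


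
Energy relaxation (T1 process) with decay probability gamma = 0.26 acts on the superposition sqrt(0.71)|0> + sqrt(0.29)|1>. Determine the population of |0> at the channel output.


For amplitude damping with parameter gamma on state sqrt(a)|0> + sqrt(b)|1>:
alpha^2 = 0.71, beta^2 = 0.29
P(|0>) = alpha^2 + gamma * beta^2
= 0.71 + 0.26 * 0.29
= 0.71 + 0.0754
= 0.7854

0.7854


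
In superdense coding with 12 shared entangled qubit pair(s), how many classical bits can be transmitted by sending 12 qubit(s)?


Superdense coding allows 2 classical bits per shared entangled pair.
12 pair(s) -> 2 * 12 = 24 classical bits

24


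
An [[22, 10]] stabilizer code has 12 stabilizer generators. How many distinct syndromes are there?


Each stabilizer generator gives a binary (+1 or -1) measurement outcome.
With 12 independent generators:
Total syndromes = 2^12
= 4096

4096


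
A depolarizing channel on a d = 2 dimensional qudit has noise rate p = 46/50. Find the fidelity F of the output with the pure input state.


F = (1-p) + p/d
= (1 - 0.9200) + 0.9200/2
= 0.0800 + 0.4600
= 0.5400

0.5400


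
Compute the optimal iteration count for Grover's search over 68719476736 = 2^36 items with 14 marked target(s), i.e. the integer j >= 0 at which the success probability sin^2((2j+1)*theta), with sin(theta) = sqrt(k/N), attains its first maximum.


After j Grover iterations the success probability is P(j) = sin^2((2j+1)*theta), where sin(theta) = sqrt(k/N).
N = 2^36 = 68719476736, k = 14
sin(theta) = sqrt(k/N) = 1.42732902e-05
theta = arcsin(sqrt(k/N)) = 1.42732902e-05 rad
P(j) reaches its first maximum when (2j+1)*theta is as close as possible to pi/2, i.e. j = round(pi/(4*theta) - 1/2).
pi/(4*theta) - 1/2 = 55025.2265
(For comparison, the common estimate pi/4 * sqrt(N/k) = 55025.7265; the exact maximiser is used here.)
Optimal iterations = 55025

55025


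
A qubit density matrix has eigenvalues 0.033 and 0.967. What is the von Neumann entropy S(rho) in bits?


S = -p*log2(p) - (1-p)*log2(1-p)
p = 0.0330, 1-p = 0.9670
= -0.0330 * log2(0.0330) - 0.9670 * log2(0.9670)
= -(-0.1624) - (-0.0468)
= 0.2092

0.2092


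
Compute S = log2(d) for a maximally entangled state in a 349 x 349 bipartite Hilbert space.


For a maximally entangled state in d x d:
S = log2(d) = log2(349)
= 8.4471

8.4471


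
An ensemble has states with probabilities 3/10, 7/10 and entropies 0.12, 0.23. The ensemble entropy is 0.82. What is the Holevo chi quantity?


chi = S(rho) - sum_i p_i * S(rho_i)
Weighted entropy = 3/10 * 0.12 + 7/10 * 0.23
= 0.1970
chi = 0.82 - 0.1970
= 0.6230

0.6230


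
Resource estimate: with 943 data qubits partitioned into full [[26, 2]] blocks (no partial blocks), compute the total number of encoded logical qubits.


Each code block uses 26 physical qubits for 2 logical qubit(s).
Number of complete blocks = floor(943 / 26) = 36
Logical qubits = 36 * 2
= 72

72


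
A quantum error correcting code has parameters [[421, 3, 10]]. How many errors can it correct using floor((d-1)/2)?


Code parameters: [[421, 3, 10]], distance d = 10.
Number of correctable errors = floor((d-1)/2)
= floor((10 - 1)/2)
= floor(9/2)
= 4

4


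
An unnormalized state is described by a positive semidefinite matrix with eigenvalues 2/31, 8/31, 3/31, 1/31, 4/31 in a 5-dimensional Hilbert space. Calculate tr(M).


tr(M) = sum of eigenvalues
= 2/31 + 8/31 + 3/31 + 1/31 + 4/31
= 18/31
= 0.5806

0.5806


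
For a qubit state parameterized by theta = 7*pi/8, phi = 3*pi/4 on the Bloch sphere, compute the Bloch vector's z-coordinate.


theta = 2.7489, phi = 2.3562
r_z = cos(theta) = -0.9239

-0.9239


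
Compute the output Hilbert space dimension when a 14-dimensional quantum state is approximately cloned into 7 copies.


Output space = H^(tensor 7) where dim(H) = 14
dim = 14^7
= 196 (after 2 factors)
= 2744 (after 3 factors)
= 38416 (after 4 factors)
= 537824 (after 5 factors)
= 7529536 (after 6 factors)
= 105413504 (after 7 factors)
= 105413504

105413504


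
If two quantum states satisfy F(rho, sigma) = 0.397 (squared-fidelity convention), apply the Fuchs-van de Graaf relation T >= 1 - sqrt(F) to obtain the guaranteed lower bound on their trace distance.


Fuchs-van de Graaf (squared-fidelity convention): 1 - sqrt(F) <= T <= sqrt(1 - F).
Lower bound: T >= 1 - sqrt(F)
sqrt(F) = sqrt(0.397) = 0.6301
T >= 1 - 0.6301
T >= 0.3699

0.3699


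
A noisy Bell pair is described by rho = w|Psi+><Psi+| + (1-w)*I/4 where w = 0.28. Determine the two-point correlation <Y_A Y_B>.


|Psi+> = (|01> + |10>)/sqrt(2)
For the pure Bell state, <Y_A Y_B> = +1 (Bell-state Pauli correlator).
The maximally-mixed part I/4 has tr(I/4 * P tensor P) = 0 for any traceless Pauli P.
So <Y_A Y_B>_rho = w * (+1) + (1 - w) * 0
= 0.28 * (+1)
= 0.2800

0.2800
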